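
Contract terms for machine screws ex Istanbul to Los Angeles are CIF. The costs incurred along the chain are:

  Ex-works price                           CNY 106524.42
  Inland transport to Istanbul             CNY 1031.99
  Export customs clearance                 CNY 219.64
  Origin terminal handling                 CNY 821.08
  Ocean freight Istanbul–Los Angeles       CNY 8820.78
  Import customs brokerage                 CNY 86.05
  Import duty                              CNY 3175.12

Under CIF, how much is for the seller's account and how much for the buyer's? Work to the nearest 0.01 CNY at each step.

CIF: the seller pays costs through ocean freight and marine insurance to the destination port.
Seller's account: goods 106524.42 + inland to port 1031.99 + export clearance 219.64 + origin terminal 821.08 + freight 8820.78 = 117417.91
Buyer's account: brokerage 86.05 + duty 3175.12 = 3261.17

Seller: CNY 117417.91; buyer: CNY 3261.17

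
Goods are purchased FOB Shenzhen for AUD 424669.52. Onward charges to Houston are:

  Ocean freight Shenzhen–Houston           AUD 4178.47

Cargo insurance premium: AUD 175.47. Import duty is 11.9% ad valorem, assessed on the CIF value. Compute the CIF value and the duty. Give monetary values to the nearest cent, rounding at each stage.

CIF value: AUD 429023.46; import duty: AUD 51053.79

CIF = FOB price + freight + insurance
CIF = 424669.52 + 4178.47 + 175.47 = 429023.46
Import duty = 429023.46 × 11.9% = 51053.79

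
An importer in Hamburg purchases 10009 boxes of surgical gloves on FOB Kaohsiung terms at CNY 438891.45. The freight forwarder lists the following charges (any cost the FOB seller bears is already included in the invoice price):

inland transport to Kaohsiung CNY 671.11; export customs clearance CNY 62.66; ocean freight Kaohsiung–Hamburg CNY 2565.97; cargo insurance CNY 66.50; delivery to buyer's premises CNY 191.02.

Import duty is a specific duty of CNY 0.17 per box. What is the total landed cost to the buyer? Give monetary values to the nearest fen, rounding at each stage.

FOB: the seller bears costs until goods are on board at the origin port; the buyer bears freight, insurance and all costs thereafter.
Already in the invoice (seller's account under FOB): inland to port, export clearance — exclude.
CIF value = FOB price + freight + insurance = 438891.45 + 2565.97 + 66.50 = 441523.92
Import duty = 10009 × 0.17 = 1701.53
Buyer bears: freight 2565.97 + insurance 66.50 + delivery 191.02 + duty 1701.53 = 4525.02
Landed cost = invoice 438891.45 + 4525.02 = 443416.47

Total landed cost: CNY 443416.47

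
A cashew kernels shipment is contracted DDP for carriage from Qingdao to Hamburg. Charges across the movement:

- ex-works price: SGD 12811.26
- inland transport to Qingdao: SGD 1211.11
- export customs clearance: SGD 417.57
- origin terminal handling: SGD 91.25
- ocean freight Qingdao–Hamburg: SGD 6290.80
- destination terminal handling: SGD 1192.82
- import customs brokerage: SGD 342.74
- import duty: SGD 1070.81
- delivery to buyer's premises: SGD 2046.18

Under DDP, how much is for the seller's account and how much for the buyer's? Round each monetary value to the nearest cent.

Seller: SGD 25474.54; buyer: SGD 0.00

DDP: the seller bears all costs including import duty.
Seller's account: goods 12811.26 + inland to port 1211.11 + export clearance 417.57 + origin terminal 91.25 + freight 6290.80 + destination terminal 1192.82 + brokerage 342.74 + duty 1070.81 + delivery 2046.18 = 25474.54
Buyer's account: 0.00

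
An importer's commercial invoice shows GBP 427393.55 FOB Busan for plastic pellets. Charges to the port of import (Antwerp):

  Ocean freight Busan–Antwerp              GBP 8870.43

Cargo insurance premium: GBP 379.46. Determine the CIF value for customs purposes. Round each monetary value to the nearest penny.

CIF = FOB price + freight + insurance
CIF = 427393.55 + 8870.43 + 379.46 = 436643.44

CIF value: GBP 436643.44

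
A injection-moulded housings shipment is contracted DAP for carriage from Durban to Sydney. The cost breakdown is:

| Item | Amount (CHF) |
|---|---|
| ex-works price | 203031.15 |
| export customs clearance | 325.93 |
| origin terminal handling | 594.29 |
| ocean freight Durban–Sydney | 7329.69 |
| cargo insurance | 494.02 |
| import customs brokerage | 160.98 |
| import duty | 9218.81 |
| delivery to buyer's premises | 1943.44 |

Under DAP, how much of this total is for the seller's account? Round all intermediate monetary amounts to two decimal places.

Seller's account: CHF 213718.52

DAP: the seller bears all costs to the named destination except import duty and clearance.
Seller's account: goods 203031.15 + export clearance 325.93 + origin terminal 594.29 + freight 7329.69 + insurance 494.02 + delivery 1943.44 = 213718.52
Buyer's account: brokerage 160.98 + duty 9218.81 = 9379.79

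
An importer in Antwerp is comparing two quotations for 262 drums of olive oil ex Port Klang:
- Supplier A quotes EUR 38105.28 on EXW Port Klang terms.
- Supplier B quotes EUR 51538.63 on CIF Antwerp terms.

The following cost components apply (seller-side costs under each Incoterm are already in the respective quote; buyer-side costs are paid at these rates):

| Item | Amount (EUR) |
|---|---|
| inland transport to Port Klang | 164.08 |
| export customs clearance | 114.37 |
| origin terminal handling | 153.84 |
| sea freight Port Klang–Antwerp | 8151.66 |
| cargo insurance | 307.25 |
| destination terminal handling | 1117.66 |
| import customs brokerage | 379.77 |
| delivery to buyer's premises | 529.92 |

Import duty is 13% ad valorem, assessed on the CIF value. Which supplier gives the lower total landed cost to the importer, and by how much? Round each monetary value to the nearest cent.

Supplier A is cheaper by EUR 5132.63

Supplier A (EXW):
CIF value = EXW price + inland to port + export clearance + origin terminal + freight + insurance = 38105.28 + 164.08 + 114.37 + 153.84 + 8151.66 + 307.25 = 46996.48
Import duty = 46996.48 × 13% = 6109.54
Buyer bears (A): 164.08 + 114.37 + 153.84 + 8151.66 + 307.25 + 1117.66 + 379.77 + 529.92 = 10918.55
Landed cost (A) = invoice 38105.28 + 10918.55 + duty 6109.54 = 55133.37
Supplier B (CIF):
The CIF price already equals the CIF value: 51538.63
Import duty = 51538.63 × 13% = 6700.02
Buyer bears (B): 1117.66 + 379.77 + 529.92 = 2027.35
Landed cost (B) = invoice 51538.63 + 2027.35 + duty 6700.02 = 60266.00
Difference = |55133.37 − 60266.00| = 5132.63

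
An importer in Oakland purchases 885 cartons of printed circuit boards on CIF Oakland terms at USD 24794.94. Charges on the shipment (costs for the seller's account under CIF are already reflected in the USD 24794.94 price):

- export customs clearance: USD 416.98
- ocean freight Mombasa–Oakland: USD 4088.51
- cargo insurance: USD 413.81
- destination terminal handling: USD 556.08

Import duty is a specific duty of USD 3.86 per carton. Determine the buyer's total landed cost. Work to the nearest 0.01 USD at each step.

Total landed cost: USD 28767.12

CIF: the seller pays costs through ocean freight and marine insurance to the destination port.
Already in the invoice (seller's account under CIF): export clearance, freight, insurance — exclude.
The CIF price already equals the CIF value: 24794.94
Import duty = 885 × 3.86 = 3416.10
Buyer bears: destination terminal 556.08 + duty 3416.10 = 3972.18
Landed cost = invoice 24794.94 + 3972.18 = 28767.12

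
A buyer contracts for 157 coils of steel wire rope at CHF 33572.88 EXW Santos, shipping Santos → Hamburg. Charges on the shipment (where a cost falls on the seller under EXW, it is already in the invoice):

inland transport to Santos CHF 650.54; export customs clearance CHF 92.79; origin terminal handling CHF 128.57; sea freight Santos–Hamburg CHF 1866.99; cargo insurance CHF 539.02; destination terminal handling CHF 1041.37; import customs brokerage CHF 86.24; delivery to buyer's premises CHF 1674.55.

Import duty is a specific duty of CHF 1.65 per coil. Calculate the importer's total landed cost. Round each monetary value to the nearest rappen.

Total landed cost: CHF 39912.00

EXW: the seller makes goods available at their premises; the buyer bears all onward costs.
CIF value = EXW price + inland to port + export clearance + origin terminal + freight + insurance = 33572.88 + 650.54 + 92.79 + 128.57 + 1866.99 + 539.02 = 36850.79
Import duty = 157 × 1.65 = 259.05
Buyer bears: inland to port 650.54 + export clearance 92.79 + origin terminal 128.57 + freight 1866.99 + insurance 539.02 + destination terminal 1041.37 + brokerage 86.24 + delivery 1674.55 + duty 259.05 = 6339.12
Landed cost = invoice 33572.88 + 6339.12 = 39912.00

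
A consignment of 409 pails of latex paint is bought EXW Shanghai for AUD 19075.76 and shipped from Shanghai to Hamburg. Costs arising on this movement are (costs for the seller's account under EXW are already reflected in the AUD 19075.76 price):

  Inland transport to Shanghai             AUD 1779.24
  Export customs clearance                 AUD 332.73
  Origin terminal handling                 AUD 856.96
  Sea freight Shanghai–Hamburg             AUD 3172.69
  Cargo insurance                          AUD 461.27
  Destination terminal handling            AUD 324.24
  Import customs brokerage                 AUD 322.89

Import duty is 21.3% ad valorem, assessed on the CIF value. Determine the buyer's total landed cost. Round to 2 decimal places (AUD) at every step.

EXW: the seller makes goods available at their premises; the buyer bears all onward costs.
CIF value = EXW price + inland to port + export clearance + origin terminal + freight + insurance = 19075.76 + 1779.24 + 332.73 + 856.96 + 3172.69 + 461.27 = 25678.65
Import duty = 25678.65 × 21.3% = 5469.55
Buyer bears: inland to port 1779.24 + export clearance 332.73 + origin terminal 856.96 + freight 3172.69 + insurance 461.27 + destination terminal 324.24 + brokerage 322.89 + duty 5469.55 = 12719.57
Landed cost = invoice 19075.76 + 12719.57 = 31795.33

Total landed cost: AUD 31795.33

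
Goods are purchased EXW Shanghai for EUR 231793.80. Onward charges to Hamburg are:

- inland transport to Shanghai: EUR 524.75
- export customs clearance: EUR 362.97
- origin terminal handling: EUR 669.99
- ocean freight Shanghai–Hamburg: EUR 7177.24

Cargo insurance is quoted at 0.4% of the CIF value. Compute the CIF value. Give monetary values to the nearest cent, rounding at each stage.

CIF value: EUR 241494.73

Let C be the CIF value. C = EXW price + pre-shipment costs + freight + 0.4% × C
C − 0.4% × C = 231793.80 + 524.75 + 362.97 + 669.99 + 7177.24
0.996 × C = 240528.75
C = 240528.75 / 0.996 = 241494.73
Insurance premium = 0.4% × 241494.73 = 965.98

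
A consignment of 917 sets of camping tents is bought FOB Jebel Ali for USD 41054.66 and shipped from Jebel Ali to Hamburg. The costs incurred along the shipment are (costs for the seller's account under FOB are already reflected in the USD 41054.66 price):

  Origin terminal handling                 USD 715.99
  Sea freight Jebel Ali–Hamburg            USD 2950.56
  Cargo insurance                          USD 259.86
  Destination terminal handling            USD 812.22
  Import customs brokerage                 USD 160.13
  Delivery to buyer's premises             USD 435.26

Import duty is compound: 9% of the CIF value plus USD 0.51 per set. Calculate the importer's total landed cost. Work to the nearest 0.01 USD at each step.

FOB: the seller bears costs until goods are on board at the origin port; the buyer bears freight, insurance and all costs thereafter.
Already in the invoice (seller's account under FOB): origin terminal — exclude.
CIF value = FOB price + freight + insurance = 41054.66 + 2950.56 + 259.86 = 44265.08
Ad valorem component: 44265.08 × 9% = 3983.86
Specific component: 917 × 0.51 = 467.67
Import duty = 3983.86 + 467.67 = 4451.53
Buyer bears: freight 2950.56 + insurance 259.86 + destination terminal 812.22 + brokerage 160.13 + delivery 435.26 + duty 4451.53 = 9069.56
Landed cost = invoice 41054.66 + 9069.56 = 50124.22

Total landed cost: USD 50124.22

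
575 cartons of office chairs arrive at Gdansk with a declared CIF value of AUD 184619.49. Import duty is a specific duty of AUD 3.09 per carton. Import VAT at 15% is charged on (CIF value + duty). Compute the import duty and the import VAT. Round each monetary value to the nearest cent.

Import duty = 575 × 3.09 = 1776.75
VAT base = CIF + duty = 184619.49 + 1776.75 = 186396.24
Import VAT = 186396.24 × 15% = 27959.44

Import duty: AUD 1776.75; import VAT: AUD 27959.44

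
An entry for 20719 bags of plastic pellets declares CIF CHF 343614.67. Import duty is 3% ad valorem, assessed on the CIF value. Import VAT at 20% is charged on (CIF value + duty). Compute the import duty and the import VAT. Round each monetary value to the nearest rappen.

Import duty = 343614.67 × 3% = 10308.44
VAT base = CIF + duty = 343614.67 + 10308.44 = 353923.11
Import VAT = 353923.11 × 20% = 70784.62

Import duty: CHF 10308.44; import VAT: CHF 70784.62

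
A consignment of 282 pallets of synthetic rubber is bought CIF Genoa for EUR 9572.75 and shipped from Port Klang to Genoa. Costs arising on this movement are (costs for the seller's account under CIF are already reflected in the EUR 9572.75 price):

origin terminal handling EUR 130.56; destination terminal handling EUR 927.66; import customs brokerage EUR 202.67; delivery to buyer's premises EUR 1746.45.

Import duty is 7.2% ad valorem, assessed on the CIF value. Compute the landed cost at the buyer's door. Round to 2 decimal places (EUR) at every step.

Total landed cost: EUR 13138.77

CIF: the seller pays costs through ocean freight and marine insurance to the destination port.
Already in the invoice (seller's account under CIF): origin terminal — exclude.
The CIF price already equals the CIF value: 9572.75
Import duty = 9572.75 × 7.2% = 689.24
Buyer bears: destination terminal 927.66 + brokerage 202.67 + delivery 1746.45 + duty 689.24 = 3566.02
Landed cost = invoice 9572.75 + 3566.02 = 13138.77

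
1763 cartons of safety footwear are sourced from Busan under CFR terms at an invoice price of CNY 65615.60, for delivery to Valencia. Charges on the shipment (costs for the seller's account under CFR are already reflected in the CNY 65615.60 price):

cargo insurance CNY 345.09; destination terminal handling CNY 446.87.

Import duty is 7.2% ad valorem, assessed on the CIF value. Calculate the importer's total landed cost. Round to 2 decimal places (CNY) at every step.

CFR: the seller pays costs through ocean freight to the destination port, but not insurance.
CIF value = CFR price + insurance = 65615.60 + 345.09 = 65960.69
Import duty = 65960.69 × 7.2% = 4749.17
Buyer bears: insurance 345.09 + destination terminal 446.87 + duty 4749.17 = 5541.13
Landed cost = invoice 65615.60 + 5541.13 = 71156.73

Total landed cost: CNY 71156.73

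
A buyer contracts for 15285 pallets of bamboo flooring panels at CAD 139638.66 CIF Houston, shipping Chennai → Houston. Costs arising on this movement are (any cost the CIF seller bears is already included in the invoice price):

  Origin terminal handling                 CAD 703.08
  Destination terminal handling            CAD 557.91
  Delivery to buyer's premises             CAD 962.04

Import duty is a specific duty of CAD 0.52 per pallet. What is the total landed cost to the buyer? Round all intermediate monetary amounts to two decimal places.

CIF: the seller pays costs through ocean freight and marine insurance to the destination port.
Already in the invoice (seller's account under CIF): origin terminal — exclude.
The CIF price already equals the CIF value: 139638.66
Import duty = 15285 × 0.52 = 7948.20
Buyer bears: destination terminal 557.91 + delivery 962.04 + duty 7948.20 = 9468.15
Landed cost = invoice 139638.66 + 9468.15 = 149106.81

Total landed cost: CAD 149106.81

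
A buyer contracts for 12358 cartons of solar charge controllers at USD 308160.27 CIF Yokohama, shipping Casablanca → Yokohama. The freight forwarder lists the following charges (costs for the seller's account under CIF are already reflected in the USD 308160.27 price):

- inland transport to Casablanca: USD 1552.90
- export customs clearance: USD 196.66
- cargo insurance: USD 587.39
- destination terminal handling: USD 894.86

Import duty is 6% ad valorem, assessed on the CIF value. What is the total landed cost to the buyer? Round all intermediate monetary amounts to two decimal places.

CIF: the seller pays costs through ocean freight and marine insurance to the destination port.
Already in the invoice (seller's account under CIF): inland to port, export clearance, insurance — exclude.
The CIF price already equals the CIF value: 308160.27
Import duty = 308160.27 × 6% = 18489.62
Buyer bears: destination terminal 894.86 + duty 18489.62 = 19384.48
Landed cost = invoice 308160.27 + 19384.48 = 327544.75

Total landed cost: USD 327544.75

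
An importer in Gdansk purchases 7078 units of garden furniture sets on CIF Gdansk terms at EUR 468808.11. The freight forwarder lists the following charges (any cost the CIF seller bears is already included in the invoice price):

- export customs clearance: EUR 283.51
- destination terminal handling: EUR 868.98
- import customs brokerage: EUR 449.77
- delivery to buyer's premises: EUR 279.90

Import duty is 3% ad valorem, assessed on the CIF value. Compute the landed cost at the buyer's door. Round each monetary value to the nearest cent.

CIF: the seller pays costs through ocean freight and marine insurance to the destination port.
Already in the invoice (seller's account under CIF): export clearance — exclude.
The CIF price already equals the CIF value: 468808.11
Import duty = 468808.11 × 3% = 14064.24
Buyer bears: destination terminal 868.98 + brokerage 449.77 + delivery 279.90 + duty 14064.24 = 15662.89
Landed cost = invoice 468808.11 + 15662.89 = 484471.00

Total landed cost: EUR 484471.00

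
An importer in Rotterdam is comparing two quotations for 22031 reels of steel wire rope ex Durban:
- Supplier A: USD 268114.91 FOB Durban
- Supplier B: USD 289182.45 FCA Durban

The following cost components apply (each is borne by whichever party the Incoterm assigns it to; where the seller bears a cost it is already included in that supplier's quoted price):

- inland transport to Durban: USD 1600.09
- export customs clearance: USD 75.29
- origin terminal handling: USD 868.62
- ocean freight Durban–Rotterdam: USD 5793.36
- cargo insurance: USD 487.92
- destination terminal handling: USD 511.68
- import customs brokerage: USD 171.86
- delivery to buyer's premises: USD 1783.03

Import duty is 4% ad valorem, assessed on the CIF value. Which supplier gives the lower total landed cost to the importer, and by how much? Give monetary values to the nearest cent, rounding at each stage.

Supplier A is cheaper by USD 22813.60

Supplier A (FOB):
CIF value = FOB price + freight + insurance = 268114.91 + 5793.36 + 487.92 = 274396.19
Import duty = 274396.19 × 4% = 10975.85
Buyer bears (A): 5793.36 + 487.92 + 511.68 + 171.86 + 1783.03 = 8747.85
Landed cost (A) = invoice 268114.91 + 8747.85 + duty 10975.85 = 287838.61
Supplier B (FCA):
CIF value = FCA price + origin terminal + freight + insurance = 289182.45 + 868.62 + 5793.36 + 487.92 = 296332.35
Import duty = 296332.35 × 4% = 11853.29
Buyer bears (B): 868.62 + 5793.36 + 487.92 + 511.68 + 171.86 + 1783.03 = 9616.47
Landed cost (B) = invoice 289182.45 + 9616.47 + duty 11853.29 = 310652.21
Difference = |287838.61 − 310652.21| = 22813.60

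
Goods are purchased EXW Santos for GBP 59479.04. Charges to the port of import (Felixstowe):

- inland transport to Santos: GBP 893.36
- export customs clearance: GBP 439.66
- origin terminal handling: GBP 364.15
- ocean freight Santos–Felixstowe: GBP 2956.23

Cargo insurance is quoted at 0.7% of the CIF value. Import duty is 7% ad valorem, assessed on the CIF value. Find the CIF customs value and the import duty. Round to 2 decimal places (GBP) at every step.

CIF value: GBP 64584.53; import duty: GBP 4520.92

Let C be the CIF value. C = EXW price + pre-shipment costs + freight + 0.7% × C
C − 0.7% × C = 59479.04 + 893.36 + 439.66 + 364.15 + 2956.23
0.993 × C = 64132.44
C = 64132.44 / 0.993 = 64584.53
Insurance premium = 0.7% × 64584.53 = 452.09
Import duty = 64584.53 × 7% = 4520.92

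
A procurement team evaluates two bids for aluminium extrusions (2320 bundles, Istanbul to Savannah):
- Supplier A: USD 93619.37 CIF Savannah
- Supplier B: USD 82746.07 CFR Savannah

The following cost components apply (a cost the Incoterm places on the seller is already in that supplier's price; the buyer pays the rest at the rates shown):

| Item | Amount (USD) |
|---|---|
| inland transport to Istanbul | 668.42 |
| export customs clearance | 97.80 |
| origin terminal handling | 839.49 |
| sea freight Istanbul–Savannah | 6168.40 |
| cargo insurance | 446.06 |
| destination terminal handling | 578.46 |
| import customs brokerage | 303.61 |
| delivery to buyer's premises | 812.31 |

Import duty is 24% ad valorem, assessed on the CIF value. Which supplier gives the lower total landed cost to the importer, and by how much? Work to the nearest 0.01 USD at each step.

Supplier B is cheaper by USD 12929.78

Supplier A (CIF):
The CIF price already equals the CIF value: 93619.37
Import duty = 93619.37 × 24% = 22468.65
Buyer bears (A): 578.46 + 303.61 + 812.31 = 1694.38
Landed cost (A) = invoice 93619.37 + 1694.38 + duty 22468.65 = 117782.40
Supplier B (CFR):
CIF value = CFR price + insurance = 82746.07 + 446.06 = 83192.13
Import duty = 83192.13 × 24% = 19966.11
Buyer bears (B): 446.06 + 578.46 + 303.61 + 812.31 = 2140.44
Landed cost (B) = invoice 82746.07 + 2140.44 + duty 19966.11 = 104852.62
Difference = |117782.40 − 104852.62| = 12929.78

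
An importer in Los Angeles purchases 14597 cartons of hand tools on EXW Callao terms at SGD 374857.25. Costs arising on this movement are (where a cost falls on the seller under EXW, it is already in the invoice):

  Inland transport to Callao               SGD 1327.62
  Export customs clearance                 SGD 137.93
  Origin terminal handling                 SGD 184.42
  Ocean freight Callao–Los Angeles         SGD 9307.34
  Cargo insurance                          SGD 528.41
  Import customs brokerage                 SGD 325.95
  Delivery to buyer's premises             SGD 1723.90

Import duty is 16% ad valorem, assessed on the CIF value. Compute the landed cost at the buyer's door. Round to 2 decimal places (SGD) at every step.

EXW: the seller makes goods available at their premises; the buyer bears all onward costs.
CIF value = EXW price + inland to port + export clearance + origin terminal + freight + insurance = 374857.25 + 1327.62 + 137.93 + 184.42 + 9307.34 + 528.41 = 386342.97
Import duty = 386342.97 × 16% = 61814.88
Buyer bears: inland to port 1327.62 + export clearance 137.93 + origin terminal 184.42 + freight 9307.34 + insurance 528.41 + brokerage 325.95 + delivery 1723.90 + duty 61814.88 = 75350.45
Landed cost = invoice 374857.25 + 75350.45 = 450207.70

Total landed cost: SGD 450207.70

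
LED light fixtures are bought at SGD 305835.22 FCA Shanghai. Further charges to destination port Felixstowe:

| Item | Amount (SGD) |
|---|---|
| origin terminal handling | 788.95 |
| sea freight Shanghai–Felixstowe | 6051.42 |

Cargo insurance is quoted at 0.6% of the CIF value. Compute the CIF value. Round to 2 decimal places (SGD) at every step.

CIF value: SGD 314562.97

Let C be the CIF value. C = FCA price + pre-shipment costs + freight + 0.6% × C
C − 0.6% × C = 305835.22 + 788.95 + 6051.42
0.994 × C = 312675.59
C = 312675.59 / 0.994 = 314562.97
Insurance premium = 0.6% × 314562.97 = 1887.38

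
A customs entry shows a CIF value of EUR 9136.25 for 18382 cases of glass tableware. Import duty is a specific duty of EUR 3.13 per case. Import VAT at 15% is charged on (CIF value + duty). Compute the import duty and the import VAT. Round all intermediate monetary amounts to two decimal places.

Import duty: EUR 57535.66; import VAT: EUR 10000.79

Import duty = 18382 × 3.13 = 57535.66
VAT base = CIF + duty = 9136.25 + 57535.66 = 66671.91
Import VAT = 66671.91 × 15% = 10000.79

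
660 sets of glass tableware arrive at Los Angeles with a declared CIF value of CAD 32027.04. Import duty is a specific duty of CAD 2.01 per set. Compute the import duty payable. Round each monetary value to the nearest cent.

Import duty = 660 × 2.01 = 1326.60

Import duty: CAD 1326.60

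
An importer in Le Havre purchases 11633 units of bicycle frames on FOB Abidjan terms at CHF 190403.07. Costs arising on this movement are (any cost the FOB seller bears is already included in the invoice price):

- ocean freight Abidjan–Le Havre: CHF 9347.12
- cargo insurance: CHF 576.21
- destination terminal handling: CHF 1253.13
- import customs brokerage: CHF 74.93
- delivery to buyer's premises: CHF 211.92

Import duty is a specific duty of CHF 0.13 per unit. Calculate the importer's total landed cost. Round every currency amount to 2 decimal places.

Total landed cost: CHF 203378.67

FOB: the seller bears costs until goods are on board at the origin port; the buyer bears freight, insurance and all costs thereafter.
CIF value = FOB price + freight + insurance = 190403.07 + 9347.12 + 576.21 = 200326.40
Import duty = 11633 × 0.13 = 1512.29
Buyer bears: freight 9347.12 + insurance 576.21 + destination terminal 1253.13 + brokerage 74.93 + delivery 211.92 + duty 1512.29 = 12975.60
Landed cost = invoice 190403.07 + 12975.60 = 203378.67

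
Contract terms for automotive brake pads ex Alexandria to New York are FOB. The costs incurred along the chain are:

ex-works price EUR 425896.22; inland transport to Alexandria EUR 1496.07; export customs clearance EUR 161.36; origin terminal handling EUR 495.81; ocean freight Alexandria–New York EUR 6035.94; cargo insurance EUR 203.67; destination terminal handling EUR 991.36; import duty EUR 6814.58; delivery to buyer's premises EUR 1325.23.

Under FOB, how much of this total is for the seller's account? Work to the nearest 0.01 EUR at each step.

Seller's account: EUR 428049.46

FOB: the seller bears costs until goods are on board at the origin port; the buyer bears freight, insurance and all costs thereafter.
Seller's account: goods 425896.22 + inland to port 1496.07 + export clearance 161.36 + origin terminal 495.81 = 428049.46
Buyer's account: freight 6035.94 + insurance 203.67 + destination terminal 991.36 + duty 6814.58 + delivery 1325.23 = 15370.78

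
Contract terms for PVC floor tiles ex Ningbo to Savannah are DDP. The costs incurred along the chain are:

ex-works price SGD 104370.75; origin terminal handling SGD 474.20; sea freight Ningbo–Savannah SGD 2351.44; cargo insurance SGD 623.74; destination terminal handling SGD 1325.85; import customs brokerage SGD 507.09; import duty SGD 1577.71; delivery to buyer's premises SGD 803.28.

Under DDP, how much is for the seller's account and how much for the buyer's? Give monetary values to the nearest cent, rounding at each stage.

DDP: the seller bears all costs including import duty.
Seller's account: goods 104370.75 + origin terminal 474.20 + freight 2351.44 + insurance 623.74 + destination terminal 1325.85 + brokerage 507.09 + duty 1577.71 + delivery 803.28 = 112034.06
Buyer's account: 0.00

Seller: SGD 112034.06; buyer: SGD 0.00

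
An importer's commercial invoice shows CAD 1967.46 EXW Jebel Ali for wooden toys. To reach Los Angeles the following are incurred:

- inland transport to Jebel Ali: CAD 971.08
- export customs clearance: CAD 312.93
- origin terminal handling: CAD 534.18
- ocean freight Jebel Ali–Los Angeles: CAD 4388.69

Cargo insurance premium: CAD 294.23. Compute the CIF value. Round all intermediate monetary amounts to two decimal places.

CIF value: CAD 8468.57

CIF = EXW price + pre-shipment costs + freight + insurance
CIF = 1967.46 + 971.08 + 312.93 + 534.18 + 4388.69 + 294.23 = 8468.57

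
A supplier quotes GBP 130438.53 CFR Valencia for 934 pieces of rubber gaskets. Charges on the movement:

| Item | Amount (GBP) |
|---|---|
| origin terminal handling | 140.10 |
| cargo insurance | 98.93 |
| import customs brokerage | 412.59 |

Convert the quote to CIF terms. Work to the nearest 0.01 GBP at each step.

Not relevant to the conversion: origin terminal — on the seller under both CFR and CIF; already in the CFR price and stays in the CIF price. brokerage — on the buyer under both terms; not part of either seller's price.
From CFR to CIF, the seller additionally bears: insurance.
CIF price = 130438.53 + 98.93 = 130537.46

CIF price: GBP 130537.46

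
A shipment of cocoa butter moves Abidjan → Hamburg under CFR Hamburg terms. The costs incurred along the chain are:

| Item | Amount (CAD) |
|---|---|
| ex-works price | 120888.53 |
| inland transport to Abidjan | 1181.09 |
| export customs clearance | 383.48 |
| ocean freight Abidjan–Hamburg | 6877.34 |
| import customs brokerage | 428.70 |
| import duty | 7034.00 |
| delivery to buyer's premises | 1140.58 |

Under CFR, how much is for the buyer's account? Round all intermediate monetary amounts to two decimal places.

CFR: the seller pays costs through ocean freight to the destination port, but not insurance.
Seller's account: goods 120888.53 + inland to port 1181.09 + export clearance 383.48 + freight 6877.34 = 129330.44
Buyer's account: brokerage 428.70 + duty 7034.00 + delivery 1140.58 = 8603.28

Buyer's account: CAD 8603.28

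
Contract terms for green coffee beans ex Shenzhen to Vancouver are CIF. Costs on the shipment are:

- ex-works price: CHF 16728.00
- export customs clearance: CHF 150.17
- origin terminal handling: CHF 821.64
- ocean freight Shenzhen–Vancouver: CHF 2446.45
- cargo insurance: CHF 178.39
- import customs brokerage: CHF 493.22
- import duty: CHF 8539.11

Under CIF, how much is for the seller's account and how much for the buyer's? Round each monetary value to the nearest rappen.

CIF: the seller pays costs through ocean freight and marine insurance to the destination port.
Seller's account: goods 16728.00 + export clearance 150.17 + origin terminal 821.64 + freight 2446.45 + insurance 178.39 = 20324.65
Buyer's account: brokerage 493.22 + duty 8539.11 = 9032.33

Seller: CHF 20324.65; buyer: CHF 9032.33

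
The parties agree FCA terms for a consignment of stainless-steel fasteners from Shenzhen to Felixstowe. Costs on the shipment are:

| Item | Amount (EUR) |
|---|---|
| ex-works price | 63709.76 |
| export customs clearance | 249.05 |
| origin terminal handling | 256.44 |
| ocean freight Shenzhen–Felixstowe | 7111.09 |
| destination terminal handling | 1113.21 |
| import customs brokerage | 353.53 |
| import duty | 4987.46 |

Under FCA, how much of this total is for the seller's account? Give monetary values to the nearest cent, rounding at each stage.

Seller's account: EUR 63958.81

FCA: the seller delivers export-cleared goods to the carrier; the buyer bears costs from that point.
Seller's account: goods 63709.76 + export clearance 249.05 = 63958.81
Buyer's account: origin terminal 256.44 + freight 7111.09 + destination terminal 1113.21 + brokerage 353.53 + duty 4987.46 = 13821.73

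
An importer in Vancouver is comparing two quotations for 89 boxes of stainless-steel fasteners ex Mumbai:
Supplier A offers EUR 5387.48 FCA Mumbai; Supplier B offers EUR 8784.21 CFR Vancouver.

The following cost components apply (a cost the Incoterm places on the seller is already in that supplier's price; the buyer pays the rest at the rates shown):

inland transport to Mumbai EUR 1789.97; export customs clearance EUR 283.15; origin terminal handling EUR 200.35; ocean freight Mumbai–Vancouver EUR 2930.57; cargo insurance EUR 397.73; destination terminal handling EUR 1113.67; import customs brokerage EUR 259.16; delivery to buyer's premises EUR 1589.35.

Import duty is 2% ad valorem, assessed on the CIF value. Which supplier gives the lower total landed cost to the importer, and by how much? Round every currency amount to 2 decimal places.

Supplier A (FCA):
CIF value = FCA price + origin terminal + freight + insurance = 5387.48 + 200.35 + 2930.57 + 397.73 = 8916.13
Import duty = 8916.13 × 2% = 178.32
Buyer bears (A): 200.35 + 2930.57 + 397.73 + 1113.67 + 259.16 + 1589.35 = 6490.83
Landed cost (A) = invoice 5387.48 + 6490.83 + duty 178.32 = 12056.63
Supplier B (CFR):
CIF value = CFR price + insurance = 8784.21 + 397.73 = 9181.94
Import duty = 9181.94 × 2% = 183.64
Buyer bears (B): 397.73 + 1113.67 + 259.16 + 1589.35 = 3359.91
Landed cost (B) = invoice 8784.21 + 3359.91 + duty 183.64 = 12327.76
Difference = |12056.63 − 12327.76| = 271.13

Supplier A is cheaper by EUR 271.13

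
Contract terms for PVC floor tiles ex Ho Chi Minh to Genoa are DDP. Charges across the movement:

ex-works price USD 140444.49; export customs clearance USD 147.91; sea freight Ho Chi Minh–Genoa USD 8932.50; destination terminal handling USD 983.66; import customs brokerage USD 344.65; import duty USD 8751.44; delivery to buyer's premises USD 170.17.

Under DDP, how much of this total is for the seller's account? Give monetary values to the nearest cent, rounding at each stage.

Seller's account: USD 159774.82

DDP: the seller bears all costs including import duty.
Seller's account: goods 140444.49 + export clearance 147.91 + freight 8932.50 + destination terminal 983.66 + brokerage 344.65 + duty 8751.44 + delivery 170.17 = 159774.82
Buyer's account: 0.00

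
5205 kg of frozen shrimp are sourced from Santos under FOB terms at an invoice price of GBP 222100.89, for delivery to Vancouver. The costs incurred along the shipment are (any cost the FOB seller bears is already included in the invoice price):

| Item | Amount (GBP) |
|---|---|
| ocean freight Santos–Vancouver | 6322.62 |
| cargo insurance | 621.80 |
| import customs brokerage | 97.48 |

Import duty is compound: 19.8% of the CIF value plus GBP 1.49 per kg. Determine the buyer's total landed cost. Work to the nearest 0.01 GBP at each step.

FOB: the seller bears costs until goods are on board at the origin port; the buyer bears freight, insurance and all costs thereafter.
CIF value = FOB price + freight + insurance = 222100.89 + 6322.62 + 621.80 = 229045.31
Ad valorem component: 229045.31 × 19.8% = 45350.97
Specific component: 5205 × 1.49 = 7755.45
Import duty = 45350.97 + 7755.45 = 53106.42
Buyer bears: freight 6322.62 + insurance 621.80 + brokerage 97.48 + duty 53106.42 = 60148.32
Landed cost = invoice 222100.89 + 60148.32 = 282249.21

Total landed cost: GBP 282249.21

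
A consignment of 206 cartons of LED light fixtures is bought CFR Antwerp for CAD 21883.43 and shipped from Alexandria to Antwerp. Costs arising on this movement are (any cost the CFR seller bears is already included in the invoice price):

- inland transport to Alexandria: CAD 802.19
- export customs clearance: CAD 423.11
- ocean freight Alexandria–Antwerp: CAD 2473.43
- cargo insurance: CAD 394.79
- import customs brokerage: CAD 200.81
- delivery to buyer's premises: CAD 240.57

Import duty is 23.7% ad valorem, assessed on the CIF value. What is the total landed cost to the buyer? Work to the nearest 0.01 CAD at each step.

Total landed cost: CAD 27999.54

CFR: the seller pays costs through ocean freight to the destination port, but not insurance.
Already in the invoice (seller's account under CFR): inland to port, export clearance, freight — exclude.
CIF value = CFR price + insurance = 21883.43 + 394.79 = 22278.22
Import duty = 22278.22 × 23.7% = 5279.94
Buyer bears: insurance 394.79 + brokerage 200.81 + delivery 240.57 + duty 5279.94 = 6116.11
Landed cost = invoice 21883.43 + 6116.11 = 27999.54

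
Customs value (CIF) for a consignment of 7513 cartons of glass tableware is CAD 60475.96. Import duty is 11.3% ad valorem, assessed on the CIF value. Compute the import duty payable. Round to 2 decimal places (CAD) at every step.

Import duty = 60475.96 × 11.3% = 6833.78

Import duty: CAD 6833.78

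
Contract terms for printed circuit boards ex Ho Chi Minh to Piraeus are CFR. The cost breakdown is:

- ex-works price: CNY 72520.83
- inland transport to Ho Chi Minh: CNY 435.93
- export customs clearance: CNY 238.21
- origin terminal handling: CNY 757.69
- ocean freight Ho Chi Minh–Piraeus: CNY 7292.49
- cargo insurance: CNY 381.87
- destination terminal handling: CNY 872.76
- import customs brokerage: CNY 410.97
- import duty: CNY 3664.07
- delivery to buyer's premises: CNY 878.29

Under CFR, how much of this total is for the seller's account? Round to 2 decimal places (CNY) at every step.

Seller's account: CNY 81245.15

CFR: the seller pays costs through ocean freight to the destination port, but not insurance.
Seller's account: goods 72520.83 + inland to port 435.93 + export clearance 238.21 + origin terminal 757.69 + freight 7292.49 = 81245.15
Buyer's account: insurance 381.87 + destination terminal 872.76 + brokerage 410.97 + duty 3664.07 + delivery 878.29 = 6207.96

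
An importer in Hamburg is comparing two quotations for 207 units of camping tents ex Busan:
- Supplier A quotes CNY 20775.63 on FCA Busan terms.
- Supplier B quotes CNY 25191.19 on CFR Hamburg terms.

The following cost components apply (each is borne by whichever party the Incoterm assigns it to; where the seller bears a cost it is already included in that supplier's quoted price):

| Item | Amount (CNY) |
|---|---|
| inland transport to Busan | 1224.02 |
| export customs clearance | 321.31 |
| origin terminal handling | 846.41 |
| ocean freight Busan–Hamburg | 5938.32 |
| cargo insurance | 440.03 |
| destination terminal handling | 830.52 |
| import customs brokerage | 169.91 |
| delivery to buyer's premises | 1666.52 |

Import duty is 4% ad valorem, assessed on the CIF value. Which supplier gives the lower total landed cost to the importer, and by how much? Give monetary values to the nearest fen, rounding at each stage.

Supplier A (FCA):
CIF value = FCA price + origin terminal + freight + insurance = 20775.63 + 846.41 + 5938.32 + 440.03 = 28000.39
Import duty = 28000.39 × 4% = 1120.02
Buyer bears (A): 846.41 + 5938.32 + 440.03 + 830.52 + 169.91 + 1666.52 = 9891.71
Landed cost (A) = invoice 20775.63 + 9891.71 + duty 1120.02 = 31787.36
Supplier B (CFR):
CIF value = CFR price + insurance = 25191.19 + 440.03 = 25631.22
Import duty = 25631.22 × 4% = 1025.25
Buyer bears (B): 440.03 + 830.52 + 169.91 + 1666.52 = 3106.98
Landed cost (B) = invoice 25191.19 + 3106.98 + duty 1025.25 = 29323.42
Difference = |31787.36 − 29323.42| = 2463.94

Supplier B is cheaper by CNY 2463.94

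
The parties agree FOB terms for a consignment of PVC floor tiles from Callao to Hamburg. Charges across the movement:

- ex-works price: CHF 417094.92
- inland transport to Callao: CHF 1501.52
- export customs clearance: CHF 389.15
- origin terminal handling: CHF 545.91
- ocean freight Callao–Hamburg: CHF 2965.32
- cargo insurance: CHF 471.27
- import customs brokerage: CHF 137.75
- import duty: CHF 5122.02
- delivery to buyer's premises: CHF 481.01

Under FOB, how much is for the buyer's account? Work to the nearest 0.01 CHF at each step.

FOB: the seller bears costs until goods are on board at the origin port; the buyer bears freight, insurance and all costs thereafter.
Seller's account: goods 417094.92 + inland to port 1501.52 + export clearance 389.15 + origin terminal 545.91 = 419531.50
Buyer's account: freight 2965.32 + insurance 471.27 + brokerage 137.75 + duty 5122.02 + delivery 481.01 = 9177.37

Buyer's account: CHF 9177.37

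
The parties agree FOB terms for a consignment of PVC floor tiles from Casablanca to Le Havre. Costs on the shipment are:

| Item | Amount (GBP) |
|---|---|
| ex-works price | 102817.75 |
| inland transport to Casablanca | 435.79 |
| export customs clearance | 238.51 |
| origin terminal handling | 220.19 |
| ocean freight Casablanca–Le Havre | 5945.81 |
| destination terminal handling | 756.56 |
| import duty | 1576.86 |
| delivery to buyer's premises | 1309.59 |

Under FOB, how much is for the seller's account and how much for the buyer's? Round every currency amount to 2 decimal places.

FOB: the seller bears costs until goods are on board at the origin port; the buyer bears freight, insurance and all costs thereafter.
Seller's account: goods 102817.75 + inland to port 435.79 + export clearance 238.51 + origin terminal 220.19 = 103712.24
Buyer's account: freight 5945.81 + destination terminal 756.56 + duty 1576.86 + delivery 1309.59 = 9588.82

Seller: GBP 103712.24; buyer: GBP 9588.82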